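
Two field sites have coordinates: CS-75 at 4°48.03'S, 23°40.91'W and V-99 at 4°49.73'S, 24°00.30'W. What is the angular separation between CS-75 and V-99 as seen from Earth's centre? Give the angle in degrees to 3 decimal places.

0.323°

CS-75: φ = -4.80050°, λ = -23.68183°
V-99: φ = -4.82883°, λ = -24.00500°
Δφ = -0.0283°,  Δλ = -0.3232°
a = sin²(Δφ/2) + cos φ₁ cos φ₂ sin²(Δλ/2) = 0.000008
c = 2·arcsin(√a) = 0.005642 rad = 0.3233°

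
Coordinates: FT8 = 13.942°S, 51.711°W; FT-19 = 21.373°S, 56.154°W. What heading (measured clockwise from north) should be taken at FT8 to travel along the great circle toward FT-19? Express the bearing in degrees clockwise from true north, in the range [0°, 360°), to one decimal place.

Δλ = -4.4430°
y = sin Δλ · cos φ₂ = -0.072140
x = cos φ₁ sin φ₂ − sin φ₁ cos φ₂ cos Δλ = -0.130006
θ = atan2(y, x) = -150.9744° → 209.0256° (mod 360°)

209.0°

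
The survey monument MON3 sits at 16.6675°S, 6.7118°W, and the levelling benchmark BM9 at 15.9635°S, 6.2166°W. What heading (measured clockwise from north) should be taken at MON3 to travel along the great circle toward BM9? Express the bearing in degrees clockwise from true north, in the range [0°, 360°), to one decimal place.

Δλ = 0.4952°
y = sin Δλ · cos φ₂ = 0.008309
x = cos φ₁ sin φ₂ − sin φ₁ cos φ₂ cos Δλ = 0.012277
θ = atan2(y, x) = 34.0925° → 34.0925° (mod 360°)

34.1°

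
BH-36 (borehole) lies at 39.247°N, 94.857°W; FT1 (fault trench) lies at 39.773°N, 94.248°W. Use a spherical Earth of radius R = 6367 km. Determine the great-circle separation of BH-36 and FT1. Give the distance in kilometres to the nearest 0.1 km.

Δφ = 0.5260°,  Δλ = 0.6090°
a = sin²(Δφ/2) + cos φ₁ cos φ₂ sin²(Δλ/2) = 0.000038
c = 2·arcsin(√a) = 0.012310 rad = 0.7053°
d = R·c = 6367 × 0.012310 = 78.4 km

78.4 km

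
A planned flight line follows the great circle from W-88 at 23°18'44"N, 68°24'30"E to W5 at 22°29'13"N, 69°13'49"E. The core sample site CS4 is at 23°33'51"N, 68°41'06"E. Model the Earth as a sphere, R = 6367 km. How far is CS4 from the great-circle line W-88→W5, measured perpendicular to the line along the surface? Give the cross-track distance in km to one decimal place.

39.7 km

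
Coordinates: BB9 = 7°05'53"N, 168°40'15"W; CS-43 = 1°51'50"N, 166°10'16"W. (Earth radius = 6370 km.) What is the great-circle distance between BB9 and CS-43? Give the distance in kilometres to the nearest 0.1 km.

644.5 km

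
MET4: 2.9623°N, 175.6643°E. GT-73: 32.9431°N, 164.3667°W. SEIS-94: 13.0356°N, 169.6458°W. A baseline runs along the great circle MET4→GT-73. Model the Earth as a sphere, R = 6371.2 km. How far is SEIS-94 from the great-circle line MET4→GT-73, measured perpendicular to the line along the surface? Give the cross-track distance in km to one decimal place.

δ₁₃ = central angle MET4→SEIS-94 = 0.308526 rad  (haversine)
θ₁₃ = bearing MET4→SEIS-94 = 54.449°,  θ₁₂ = bearing MET4→GT-73 = 29.707°
dₓₜ = R·arcsin(sin δ₁₃ · sin(θ₁₃ − θ₁₂)) = 6371.2·arcsin(0.30365·sin(24.742°)) = 811.898 km
|dₓₜ| = 811.898 km

811.9 km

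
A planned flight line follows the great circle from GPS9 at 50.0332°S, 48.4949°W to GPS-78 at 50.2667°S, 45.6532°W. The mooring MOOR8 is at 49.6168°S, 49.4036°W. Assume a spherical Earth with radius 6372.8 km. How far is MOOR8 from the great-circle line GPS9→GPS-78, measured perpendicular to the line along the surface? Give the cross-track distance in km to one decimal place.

δ₁₃ = central angle GPS9→MOOR8 = 0.012550 rad  (haversine)
θ₁₃ = bearing GPS9→MOOR8 = 305.039°,  θ₁₂ = bearing GPS9→GPS-78 = 98.397°
dₓₜ = R·arcsin(sin δ₁₃ · sin(θ₁₃ − θ₁₂)) = 6372.8·arcsin(0.01255·sin(206.642°)) = -35.862 km
|dₓₜ| = 35.862 km

35.9 km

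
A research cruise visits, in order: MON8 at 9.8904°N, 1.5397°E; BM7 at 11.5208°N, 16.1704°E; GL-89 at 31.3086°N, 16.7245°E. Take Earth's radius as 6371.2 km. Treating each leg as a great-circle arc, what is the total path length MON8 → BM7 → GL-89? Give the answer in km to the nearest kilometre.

MON8→BM7: c = 0.252485 rad, d = 1608.63 km
BM7→GL-89: c = 0.345478 rad, d = 2201.11 km
Total = 1608.63 + 2201.11 = 3809.74 km

3810 km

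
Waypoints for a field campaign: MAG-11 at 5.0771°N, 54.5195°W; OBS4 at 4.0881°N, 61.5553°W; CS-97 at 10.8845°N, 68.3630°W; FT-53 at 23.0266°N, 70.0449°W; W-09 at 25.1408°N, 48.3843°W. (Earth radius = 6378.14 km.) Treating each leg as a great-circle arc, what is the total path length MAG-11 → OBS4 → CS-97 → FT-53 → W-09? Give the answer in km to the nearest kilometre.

MAG-11→OBS4: c = 0.123614 rad, d = 788.43 km
OBS4→CS-97: c = 0.167126 rad, d = 1065.95 km
CS-97→FT-53: c = 0.213763 rad, d = 1363.41 km
FT-53→W-09: c = 0.346731 rad, d = 2211.50 km
Total = 788.43 + 1065.95 + 1363.41 + 2211.50 = 5429.29 km

5429 km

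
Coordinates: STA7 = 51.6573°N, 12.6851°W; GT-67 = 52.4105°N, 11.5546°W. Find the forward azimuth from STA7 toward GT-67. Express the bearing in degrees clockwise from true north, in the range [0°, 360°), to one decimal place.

42.3°

Δλ = 1.1305°
y = sin Δλ · cos φ₂ = 0.012035
x = cos φ₁ sin φ₂ − sin φ₁ cos φ₂ cos Δλ = 0.013239
θ = atan2(y, x) = 42.2738° → 42.2738° (mod 360°)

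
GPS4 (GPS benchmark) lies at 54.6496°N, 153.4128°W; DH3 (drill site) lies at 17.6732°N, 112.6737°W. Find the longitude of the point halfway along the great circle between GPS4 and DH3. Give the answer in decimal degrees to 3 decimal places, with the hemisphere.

127.859°W

Bx = cos φ₂ cos Δλ = 0.721929,  By = cos φ₂ sin Δλ = 0.621815
φₘ = atan2(sin φ₁ + sin φ₂, √((cos φ₁ + Bx)² + By²)) = 37.82637°
λₘ = λ₁ + atan2(By, cos φ₁ + Bx) = -127.85878°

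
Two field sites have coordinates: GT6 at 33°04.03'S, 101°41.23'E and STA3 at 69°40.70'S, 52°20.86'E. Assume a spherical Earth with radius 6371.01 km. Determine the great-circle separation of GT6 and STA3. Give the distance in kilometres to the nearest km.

GT6: φ = -33.06717°, λ = +101.68717°
STA3: φ = -69.67833°, λ = +52.34767°
Δφ = -36.6112°,  Δλ = -49.3395°
a = sin²(Δφ/2) + cos φ₁ cos φ₂ sin²(Δλ/2) = 0.149352
c = 2·arcsin(√a) = 0.793583 rad = 45.4689°
d = R·c = 6371.01 × 0.793583 = 5055.9 km

5056 km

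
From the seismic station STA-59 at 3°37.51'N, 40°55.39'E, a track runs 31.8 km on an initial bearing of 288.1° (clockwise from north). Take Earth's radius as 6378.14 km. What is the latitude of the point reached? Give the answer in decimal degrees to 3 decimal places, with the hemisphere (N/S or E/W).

3.714°N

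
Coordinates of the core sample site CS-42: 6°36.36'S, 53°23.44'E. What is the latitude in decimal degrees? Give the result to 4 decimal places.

6.6060°S

6° + 36.36′/60 = 6 + 0.60600 = 6.6060°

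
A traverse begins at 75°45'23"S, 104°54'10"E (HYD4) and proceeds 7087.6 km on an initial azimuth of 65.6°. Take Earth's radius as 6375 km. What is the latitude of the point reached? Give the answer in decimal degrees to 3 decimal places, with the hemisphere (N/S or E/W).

19.775°S

HYD4: φ = -75.75639°, λ = +104.90278°
δ = d/R = 7087.6/6375 = 1.111780 rad
φ₂ = arcsin(sin φ₁ cos δ + cos φ₁ sin δ cos θ)
   = arcsin(-0.96926·0.44307 + 0.24605·0.89649·0.41310) = -19.77481°
λ₂ = λ₁ + atan2(sin θ sin δ cos φ₁, cos δ − sin φ₁ sin φ₂) = 165.08133°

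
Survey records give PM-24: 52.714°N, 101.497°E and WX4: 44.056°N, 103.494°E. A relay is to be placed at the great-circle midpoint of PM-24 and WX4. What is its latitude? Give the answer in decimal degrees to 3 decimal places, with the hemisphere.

48.389°N

Bx = cos φ₂ cos Δλ = 0.718224,  By = cos φ₂ sin Δλ = 0.025043
φₘ = atan2(sin φ₁ + sin φ₂, √((cos φ₁ + Bx)² + By²)) = 48.38929°
λₘ = λ₁ + atan2(By, cos φ₁ + Bx) = 102.58060°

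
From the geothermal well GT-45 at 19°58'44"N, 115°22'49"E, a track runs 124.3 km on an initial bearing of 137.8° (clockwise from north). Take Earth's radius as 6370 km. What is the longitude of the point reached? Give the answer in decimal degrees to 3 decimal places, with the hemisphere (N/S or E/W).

GT-45: φ = +19.97889°, λ = +115.38028°
δ = d/R = 124.3/6370 = 0.019513 rad
φ₂ = arcsin(sin φ₁ cos δ + cos φ₁ sin δ cos θ)
   = arcsin(0.34167·0.99981 + 0.93982·0.01951·-0.74080) = 19.14889°
λ₂ = λ₁ + atan2(sin θ sin δ cos φ₁, cos δ − sin φ₁ sin φ₂) = 116.17525°

116.175°E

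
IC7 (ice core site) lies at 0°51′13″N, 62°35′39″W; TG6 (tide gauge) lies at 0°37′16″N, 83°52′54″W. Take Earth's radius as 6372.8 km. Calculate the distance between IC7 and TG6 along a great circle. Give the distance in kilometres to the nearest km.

IC7: φ = +0.85361°, λ = -62.59417°
TG6: φ = +0.62111°, λ = -83.88167°
Δφ = -0.2325°,  Δλ = -21.2875°
a = sin²(Δφ/2) + cos φ₁ cos φ₂ sin²(Δλ/2) = 0.034113
c = 2·arcsin(√a) = 0.371528 rad = 21.2870°
d = R·c = 6372.8 × 0.371528 = 2367.7 km

2368 km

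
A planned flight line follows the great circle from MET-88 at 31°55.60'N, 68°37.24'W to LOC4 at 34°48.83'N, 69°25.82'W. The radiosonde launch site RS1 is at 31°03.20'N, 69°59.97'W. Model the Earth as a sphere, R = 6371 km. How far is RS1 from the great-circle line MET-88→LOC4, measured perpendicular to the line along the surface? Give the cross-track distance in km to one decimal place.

149.6 km

MET-88: φ = +31.92667°, λ = -68.62067°
LOC4: φ = +34.81383°, λ = -69.43033°
RS1: φ = +31.05333°, λ = -69.99950°
δ₁₃ = central angle MET-88→RS1 = 0.025562 rad  (haversine)
θ₁₃ = bearing MET-88→RS1 = 233.758°,  θ₁₂ = bearing MET-88→LOC4 = 347.040°
dₓₜ = R·arcsin(sin δ₁₃ · sin(θ₁₃ − θ₁₂)) = 6371·arcsin(0.02556·sin(-113.282°)) = -149.593 km
|dₓₜ| = 149.593 km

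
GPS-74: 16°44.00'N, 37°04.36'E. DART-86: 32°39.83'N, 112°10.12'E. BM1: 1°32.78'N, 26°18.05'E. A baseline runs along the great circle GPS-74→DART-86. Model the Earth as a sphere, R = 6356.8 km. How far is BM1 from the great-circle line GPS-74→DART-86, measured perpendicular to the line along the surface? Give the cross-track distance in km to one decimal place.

GPS-74: φ = +16.73333°, λ = +37.07267°
DART-86: φ = +32.66383°, λ = +112.16867°
BM1: φ = +1.54633°, λ = +26.30083°
δ₁₃ = central angle GPS-74→BM1 = 0.323252 rad  (haversine)
θ₁₃ = bearing GPS-74→BM1 = 216.027°,  θ₁₂ = bearing GPS-74→DART-86 = 60.808°
dₓₜ = R·arcsin(sin δ₁₃ · sin(θ₁₃ − θ₁₂)) = 6356.8·arcsin(0.31765·sin(155.218°)) = 848.909 km
|dₓₜ| = 848.909 km

848.9 km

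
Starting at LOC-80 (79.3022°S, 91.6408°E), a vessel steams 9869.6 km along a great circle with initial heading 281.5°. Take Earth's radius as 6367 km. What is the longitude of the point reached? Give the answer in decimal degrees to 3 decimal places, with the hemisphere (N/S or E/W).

13.162°E

δ = d/R = 9869.6/6367 = 1.550118 rad
φ₂ = arcsin(sin φ₁ cos δ + cos φ₁ sin δ cos θ)
   = arcsin(-0.98262·0.02068 + 0.18563·0.99979·0.19937) = 0.95590°
λ₂ = λ₁ + atan2(sin θ sin δ cos φ₁, cos δ − sin φ₁ sin φ₂) = 13.16180°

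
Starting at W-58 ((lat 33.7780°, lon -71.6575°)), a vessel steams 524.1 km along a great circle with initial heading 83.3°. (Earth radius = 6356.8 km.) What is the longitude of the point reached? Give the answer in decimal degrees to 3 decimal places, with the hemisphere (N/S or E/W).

65.982°W

δ = d/R = 524.1/6356.8 = 0.082447 rad
φ₂ = arcsin(sin φ₁ cos δ + cos φ₁ sin δ cos θ)
   = arcsin(0.55598·0.99660 + 0.83120·0.08235·0.11667) = 34.19937°
λ₂ = λ₁ + atan2(sin θ sin δ cos φ₁, cos δ − sin φ₁ sin φ₂) = -65.98219°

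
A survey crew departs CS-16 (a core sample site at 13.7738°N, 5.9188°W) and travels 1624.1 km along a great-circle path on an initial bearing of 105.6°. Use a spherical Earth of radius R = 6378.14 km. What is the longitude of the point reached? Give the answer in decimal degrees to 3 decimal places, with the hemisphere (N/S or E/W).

8.320°E

δ = d/R = 1624.1/6378.14 = 0.254635 rad
φ₂ = arcsin(sin φ₁ cos δ + cos φ₁ sin δ cos θ)
   = arcsin(0.23809·0.96776 + 0.97124·0.25189·-0.26892) = 9.47523°
λ₂ = λ₁ + atan2(sin θ sin δ cos φ₁, cos δ − sin φ₁ sin φ₂) = 8.32032°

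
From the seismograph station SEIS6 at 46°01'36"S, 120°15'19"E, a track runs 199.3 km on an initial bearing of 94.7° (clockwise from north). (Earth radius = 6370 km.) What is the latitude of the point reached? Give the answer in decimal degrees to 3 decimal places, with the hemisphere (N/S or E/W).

46.145°S

SEIS6: φ = -46.02667°, λ = +120.25528°
δ = d/R = 199.3/6370 = 0.031287 rad
φ₂ = arcsin(sin φ₁ cos δ + cos φ₁ sin δ cos θ)
   = arcsin(-0.71966·0.99951 + 0.69432·0.03128·-0.08194) = -46.14459°
λ₂ = λ₁ + atan2(sin θ sin δ cos φ₁, cos δ − sin φ₁ sin φ₂) = 122.83439°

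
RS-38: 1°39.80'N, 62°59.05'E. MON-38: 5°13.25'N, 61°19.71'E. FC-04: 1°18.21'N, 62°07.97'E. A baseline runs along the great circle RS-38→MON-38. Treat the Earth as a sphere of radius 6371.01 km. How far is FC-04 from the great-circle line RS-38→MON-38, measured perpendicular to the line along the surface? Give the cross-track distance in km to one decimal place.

RS-38: φ = +1.66333°, λ = +62.98417°
MON-38: φ = +5.22083°, λ = +61.32850°
FC-04: φ = +1.30350°, λ = +62.13283°
δ₁₃ = central angle RS-38→FC-04 = 0.016127 rad  (haversine)
θ₁₃ = bearing RS-38→FC-04 = 247.092°,  θ₁₂ = bearing RS-38→MON-38 = 335.127°
dₓₜ = R·arcsin(sin δ₁₃ · sin(θ₁₃ − θ₁₂)) = 6371.01·arcsin(0.01613·sin(-88.035°)) = -102.683 km
|dₓₜ| = 102.683 km

102.7 km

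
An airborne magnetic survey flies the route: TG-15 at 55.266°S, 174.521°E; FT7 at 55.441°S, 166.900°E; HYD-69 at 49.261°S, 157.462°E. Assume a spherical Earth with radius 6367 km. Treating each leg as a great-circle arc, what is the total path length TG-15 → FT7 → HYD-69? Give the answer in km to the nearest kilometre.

1419 km

TG-15→FT7: c = 0.075642 rad, d = 481.61 km
FT7→HYD-69: c = 0.147256 rad, d = 937.58 km
Total = 481.61 + 937.58 = 1419.19 km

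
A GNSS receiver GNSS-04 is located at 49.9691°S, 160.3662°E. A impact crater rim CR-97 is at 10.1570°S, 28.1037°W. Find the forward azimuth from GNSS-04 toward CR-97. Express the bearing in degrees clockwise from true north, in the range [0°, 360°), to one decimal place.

170.4°

Δλ = 171.5301°
y = sin Δλ · cos φ₂ = 0.144982
x = cos φ₁ sin φ₂ − sin φ₁ cos φ₂ cos Δλ = -0.858903
θ = atan2(y, x) = 170.4189° → 170.4189° (mod 360°)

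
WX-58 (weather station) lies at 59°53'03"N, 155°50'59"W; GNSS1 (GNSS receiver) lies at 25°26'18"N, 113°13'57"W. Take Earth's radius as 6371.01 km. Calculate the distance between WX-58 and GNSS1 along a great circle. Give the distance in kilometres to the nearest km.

5023 km

WX-58: φ = +59.88417°, λ = -155.84972°
GNSS1: φ = +25.43833°, λ = -113.23250°
Δφ = -34.4458°,  Δλ = 42.6172°
a = sin²(Δφ/2) + cos φ₁ cos φ₂ sin²(Δλ/2) = 0.147503
c = 2·arcsin(√a) = 0.788382 rad = 45.1710°
d = R·c = 6371.01 × 0.788382 = 5022.8 km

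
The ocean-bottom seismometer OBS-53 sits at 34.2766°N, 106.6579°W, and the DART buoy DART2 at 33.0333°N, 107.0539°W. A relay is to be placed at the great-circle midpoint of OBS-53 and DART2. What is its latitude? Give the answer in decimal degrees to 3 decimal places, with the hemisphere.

33.655°N

Bx = cos φ₂ cos Δλ = 0.838334,  By = cos φ₂ sin Δλ = -0.005794
φₘ = atan2(sin φ₁ + sin φ₂, √((cos φ₁ + Bx)² + By²)) = 33.65511°
λₘ = λ₁ + atan2(By, cos φ₁ + Bx) = -106.85733°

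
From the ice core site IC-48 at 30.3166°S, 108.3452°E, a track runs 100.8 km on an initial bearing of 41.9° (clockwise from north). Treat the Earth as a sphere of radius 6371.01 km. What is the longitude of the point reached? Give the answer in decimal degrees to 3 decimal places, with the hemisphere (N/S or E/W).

δ = d/R = 100.8/6371.01 = 0.015822 rad
φ₂ = arcsin(sin φ₁ cos δ + cos φ₁ sin δ cos θ)
   = arcsin(-0.50478·0.99987 + 0.86325·0.01582·0.74431) = -29.64003°
λ₂ = λ₁ + atan2(sin θ sin δ cos φ₁, cos δ − sin φ₁ sin φ₂) = 109.04173°

109.042°E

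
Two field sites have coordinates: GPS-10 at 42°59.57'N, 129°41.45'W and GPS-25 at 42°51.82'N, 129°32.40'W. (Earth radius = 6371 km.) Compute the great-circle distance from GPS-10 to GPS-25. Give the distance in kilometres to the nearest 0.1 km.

GPS-10: φ = +42.99283°, λ = -129.69083°
GPS-25: φ = +42.86367°, λ = -129.54000°
Δφ = -0.1292°,  Δλ = 0.1508°
a = sin²(Δφ/2) + cos φ₁ cos φ₂ sin²(Δλ/2) = 0.000002
c = 2·arcsin(√a) = 0.002966 rad = 0.1699°
d = R·c = 6371 × 0.002966 = 18.9 km

18.9 km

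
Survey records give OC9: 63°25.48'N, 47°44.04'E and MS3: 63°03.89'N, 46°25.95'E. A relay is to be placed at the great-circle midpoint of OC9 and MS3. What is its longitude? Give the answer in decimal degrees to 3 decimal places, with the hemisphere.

47.079°E

OC9: φ = +63.42467°, λ = +47.73400°
MS3: φ = +63.06483°, λ = +46.43250°
Bx = cos φ₂ cos Δλ = 0.452865,  By = cos φ₂ sin Δλ = -0.010289
φₘ = atan2(sin φ₁ + sin φ₂, √((cos φ₁ + Bx)² + By²)) = 63.24624°
λₘ = λ₁ + atan2(By, cos φ₁ + Bx) = 47.07920°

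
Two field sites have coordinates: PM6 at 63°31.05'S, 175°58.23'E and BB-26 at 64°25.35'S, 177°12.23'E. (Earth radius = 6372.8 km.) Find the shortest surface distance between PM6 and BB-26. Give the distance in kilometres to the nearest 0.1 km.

PM6: φ = -63.51750°, λ = +175.97050°
BB-26: φ = -64.42250°, λ = +177.20383°
Δφ = -0.9050°,  Δλ = 1.2333°
a = sin²(Δφ/2) + cos φ₁ cos φ₂ sin²(Δλ/2) = 0.000085
c = 2·arcsin(√a) = 0.018404 rad = 1.0545°
d = R·c = 6372.8 × 0.018404 = 117.3 km

117.3 km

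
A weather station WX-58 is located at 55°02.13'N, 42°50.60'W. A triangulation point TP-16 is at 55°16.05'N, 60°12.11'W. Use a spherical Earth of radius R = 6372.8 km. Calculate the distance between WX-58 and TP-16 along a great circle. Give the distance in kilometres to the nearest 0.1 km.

WX-58: φ = +55.03550°, λ = -42.84333°
TP-16: φ = +55.26750°, λ = -60.20183°
Δφ = 0.2320°,  Δλ = -17.3585°
a = sin²(Δφ/2) + cos φ₁ cos φ₂ sin²(Δλ/2) = 0.007439
c = 2·arcsin(√a) = 0.172715 rad = 9.8959°
d = R·c = 6372.8 × 0.172715 = 1100.7 km

1100.7 km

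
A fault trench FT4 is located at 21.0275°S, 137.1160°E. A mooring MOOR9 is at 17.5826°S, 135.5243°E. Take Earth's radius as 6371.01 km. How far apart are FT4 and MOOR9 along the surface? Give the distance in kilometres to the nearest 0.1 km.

Δφ = 3.4449°,  Δλ = -1.5917°
a = sin²(Δφ/2) + cos φ₁ cos φ₂ sin²(Δλ/2) = 0.001075
c = 2·arcsin(√a) = 0.065590 rad = 3.7581°
d = R·c = 6371.01 × 0.065590 = 417.9 km

417.9 km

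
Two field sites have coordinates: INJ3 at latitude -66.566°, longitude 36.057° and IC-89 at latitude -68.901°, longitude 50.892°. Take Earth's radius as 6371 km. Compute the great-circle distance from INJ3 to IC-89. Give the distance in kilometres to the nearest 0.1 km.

674.7 km

Δφ = -2.3350°,  Δλ = 14.8350°
a = sin²(Δφ/2) + cos φ₁ cos φ₂ sin²(Δλ/2) = 0.002801
c = 2·arcsin(√a) = 0.105901 rad = 6.0677°
d = R·c = 6371 × 0.105901 = 674.7 km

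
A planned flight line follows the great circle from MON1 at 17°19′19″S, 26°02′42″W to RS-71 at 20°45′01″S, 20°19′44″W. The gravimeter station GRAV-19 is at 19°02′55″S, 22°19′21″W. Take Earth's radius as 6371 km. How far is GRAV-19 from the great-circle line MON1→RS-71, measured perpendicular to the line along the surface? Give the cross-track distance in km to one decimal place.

51.1 km

MON1: φ = -17.32194°, λ = -26.04500°
RS-71: φ = -20.75028°, λ = -20.32889°
GRAV-19: φ = -19.04861°, λ = -22.32250°
δ₁₃ = central angle MON1→GRAV-19 = 0.068685 rad  (haversine)
θ₁₃ = bearing MON1→GRAV-19 = 116.595°,  θ₁₂ = bearing MON1→RS-71 = 123.302°
dₓₜ = R·arcsin(sin δ₁₃ · sin(θ₁₃ − θ₁₂)) = 6371·arcsin(0.06863·sin(-6.706°)) = -51.061 km
|dₓₜ| = 51.061 km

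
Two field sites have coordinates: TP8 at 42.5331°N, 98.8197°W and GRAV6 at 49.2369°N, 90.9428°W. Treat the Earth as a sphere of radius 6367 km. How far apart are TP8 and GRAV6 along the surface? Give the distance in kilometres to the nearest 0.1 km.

961.3 km

Δφ = 6.7038°,  Δλ = 7.8769°
a = sin²(Δφ/2) + cos φ₁ cos φ₂ sin²(Δλ/2) = 0.005688
c = 2·arcsin(√a) = 0.150986 rad = 8.6509°
d = R·c = 6367 × 0.150986 = 961.3 km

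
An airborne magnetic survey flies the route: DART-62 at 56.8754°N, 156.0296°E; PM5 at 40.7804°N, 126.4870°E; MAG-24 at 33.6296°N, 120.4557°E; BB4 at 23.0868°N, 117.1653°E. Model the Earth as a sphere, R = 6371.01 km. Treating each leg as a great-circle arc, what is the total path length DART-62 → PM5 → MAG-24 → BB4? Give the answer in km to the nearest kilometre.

4942 km

DART-62→PM5: c = 0.434677 rad, d = 2769.33 km
PM5→MAG-24: c = 0.150261 rad, d = 957.32 km
MAG-24→BB4: c = 0.190784 rad, d = 1215.49 km
Total = 2769.33 + 957.32 + 1215.49 = 4942.14 km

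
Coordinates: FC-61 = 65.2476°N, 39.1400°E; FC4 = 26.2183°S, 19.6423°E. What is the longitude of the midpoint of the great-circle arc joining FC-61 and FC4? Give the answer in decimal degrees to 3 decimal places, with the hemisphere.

25.817°E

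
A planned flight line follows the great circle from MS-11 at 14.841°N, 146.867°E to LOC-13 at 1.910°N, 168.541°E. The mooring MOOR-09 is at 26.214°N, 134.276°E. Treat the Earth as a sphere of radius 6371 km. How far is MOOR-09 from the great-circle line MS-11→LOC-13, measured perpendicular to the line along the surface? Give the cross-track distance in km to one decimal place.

δ₁₃ = central angle MS-11→MOOR-09 = 0.285545 rad  (haversine)
θ₁₃ = bearing MS-11→MOOR-09 = 316.029°,  θ₁₂ = bearing MS-11→LOC-13 = 119.127°
dₓₜ = R·arcsin(sin δ₁₃ · sin(θ₁₃ − θ₁₂)) = 6371·arcsin(0.28168·sin(196.902°)) = -522.321 km
|dₓₜ| = 522.321 km

522.3 km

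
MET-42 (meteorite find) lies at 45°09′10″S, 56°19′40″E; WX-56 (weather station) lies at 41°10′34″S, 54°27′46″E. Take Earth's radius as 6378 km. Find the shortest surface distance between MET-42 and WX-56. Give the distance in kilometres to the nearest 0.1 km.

467.8 km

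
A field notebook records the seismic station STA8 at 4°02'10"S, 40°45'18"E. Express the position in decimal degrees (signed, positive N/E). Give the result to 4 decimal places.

-4.0361°, +40.7550°

lat: 4.0361° S → -4.0361°
lon: 40.7550° E → +40.7550°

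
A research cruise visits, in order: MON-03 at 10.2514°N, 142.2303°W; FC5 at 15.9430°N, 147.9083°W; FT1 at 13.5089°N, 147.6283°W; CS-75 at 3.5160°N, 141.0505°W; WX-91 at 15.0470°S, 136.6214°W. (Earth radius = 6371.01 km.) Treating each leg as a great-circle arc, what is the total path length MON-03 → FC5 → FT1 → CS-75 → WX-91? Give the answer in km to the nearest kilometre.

4601 km

MON-03→FC5: c = 0.138474 rad, d = 882.22 km
FC5→FT1: c = 0.042745 rad, d = 272.33 km
FT1→CS-75: c = 0.208025 rad, d = 1325.33 km
CS-75→WX-91: c = 0.332909 rad, d = 2120.97 km
Total = 882.22 + 272.33 + 1325.33 + 2120.97 = 4600.85 km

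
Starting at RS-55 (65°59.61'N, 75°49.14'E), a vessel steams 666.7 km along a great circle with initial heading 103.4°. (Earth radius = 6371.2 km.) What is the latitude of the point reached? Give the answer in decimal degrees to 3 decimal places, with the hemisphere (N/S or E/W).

63.982°N

RS-55: φ = +65.99350°, λ = +75.81900°
δ = d/R = 666.7/6371.2 = 0.104643 rad
φ₂ = arcsin(sin φ₁ cos δ + cos φ₁ sin δ cos θ)
   = arcsin(0.91350·0.99453 + 0.40684·0.10445·-0.23175) = 63.98173°
λ₂ = λ₁ + atan2(sin θ sin δ cos φ₁, cos δ − sin φ₁ sin φ₂) = 89.21232°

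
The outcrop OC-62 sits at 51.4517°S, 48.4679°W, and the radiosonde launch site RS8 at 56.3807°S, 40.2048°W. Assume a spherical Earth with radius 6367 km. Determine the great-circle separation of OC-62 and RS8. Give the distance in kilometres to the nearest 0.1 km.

Δφ = -4.9290°,  Δλ = 8.2631°
a = sin²(Δφ/2) + cos φ₁ cos φ₂ sin²(Δλ/2) = 0.003640
c = 2·arcsin(√a) = 0.120738 rad = 6.9178°
d = R·c = 6367 × 0.120738 = 768.7 km

768.7 km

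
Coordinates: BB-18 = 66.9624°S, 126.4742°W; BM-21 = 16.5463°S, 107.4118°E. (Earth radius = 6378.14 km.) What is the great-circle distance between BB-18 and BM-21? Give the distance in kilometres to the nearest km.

9757 km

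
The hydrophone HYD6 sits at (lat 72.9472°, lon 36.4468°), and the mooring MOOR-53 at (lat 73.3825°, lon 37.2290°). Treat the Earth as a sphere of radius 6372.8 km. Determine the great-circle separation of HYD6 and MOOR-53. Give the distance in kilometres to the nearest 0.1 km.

54.6 km

Δφ = 0.4353°,  Δλ = 0.7822°
a = sin²(Δφ/2) + cos φ₁ cos φ₂ sin²(Δλ/2) = 0.000018
c = 2·arcsin(√a) = 0.008565 rad = 0.4907°
d = R·c = 6372.8 × 0.008565 = 54.6 km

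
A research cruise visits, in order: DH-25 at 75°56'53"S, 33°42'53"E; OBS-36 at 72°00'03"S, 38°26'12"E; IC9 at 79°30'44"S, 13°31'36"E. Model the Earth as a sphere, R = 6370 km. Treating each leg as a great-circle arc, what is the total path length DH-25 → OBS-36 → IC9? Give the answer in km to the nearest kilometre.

DH-25: φ = -75.94806°, λ = +33.71472°
OBS-36: φ = -72.00083°, λ = +38.43667°
IC9: φ = -79.51222°, λ = +13.52667°
DH-25→OBS-36: c = 0.072497 rad, d = 461.81 km
OBS-36→IC9: c = 0.166407 rad, d = 1060.01 km
Total = 461.81 + 1060.01 = 1521.82 km

1522 km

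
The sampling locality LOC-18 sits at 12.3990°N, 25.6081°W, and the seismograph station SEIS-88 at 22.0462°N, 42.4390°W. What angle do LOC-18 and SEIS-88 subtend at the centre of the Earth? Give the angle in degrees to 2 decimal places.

18.72°

Δφ = 9.6472°,  Δλ = -16.8309°
a = sin²(Δφ/2) + cos φ₁ cos φ₂ sin²(Δλ/2) = 0.026460
c = 2·arcsin(√a) = 0.326783 rad = 18.7233°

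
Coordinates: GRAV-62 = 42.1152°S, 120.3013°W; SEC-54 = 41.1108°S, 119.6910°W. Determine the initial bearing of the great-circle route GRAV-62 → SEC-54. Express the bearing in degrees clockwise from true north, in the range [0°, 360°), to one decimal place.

24.6°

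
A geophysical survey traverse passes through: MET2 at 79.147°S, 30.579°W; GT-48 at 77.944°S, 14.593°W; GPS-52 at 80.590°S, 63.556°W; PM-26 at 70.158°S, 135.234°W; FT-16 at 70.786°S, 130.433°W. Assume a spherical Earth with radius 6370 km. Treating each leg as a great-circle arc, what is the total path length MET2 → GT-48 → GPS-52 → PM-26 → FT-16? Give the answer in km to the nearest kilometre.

3702 km

MET2→GT-48: c = 0.059021 rad, d = 375.97 km
GT-48→GPS-52: c = 0.160139 rad, d = 1020.09 km
GPS-52→PM-26: c = 0.331915 rad, d = 2114.30 km
PM-26→FT-16: c = 0.030068 rad, d = 191.53 km
Total = 375.97 + 1020.09 + 2114.30 + 191.53 = 3701.88 km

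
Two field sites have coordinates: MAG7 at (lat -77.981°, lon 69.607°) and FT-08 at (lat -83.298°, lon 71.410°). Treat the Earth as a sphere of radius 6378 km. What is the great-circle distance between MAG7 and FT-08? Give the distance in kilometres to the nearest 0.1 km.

Δφ = -5.3170°,  Δλ = 1.8030°
a = sin²(Δφ/2) + cos φ₁ cos φ₂ sin²(Δλ/2) = 0.002157
c = 2·arcsin(√a) = 0.092929 rad = 5.3244°
d = R·c = 6378 × 0.092929 = 592.7 km

592.7 km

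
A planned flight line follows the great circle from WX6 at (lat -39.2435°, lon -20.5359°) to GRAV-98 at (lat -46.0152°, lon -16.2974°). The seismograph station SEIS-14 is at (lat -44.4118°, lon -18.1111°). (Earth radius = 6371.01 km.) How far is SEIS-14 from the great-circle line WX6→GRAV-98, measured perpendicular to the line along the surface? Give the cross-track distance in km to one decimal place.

δ₁₃ = central angle WX6→SEIS-14 = 0.095545 rad  (haversine)
θ₁₃ = bearing WX6→SEIS-14 = 161.531°,  θ₁₂ = bearing WX6→GRAV-98 = 156.689°
dₓₜ = R·arcsin(sin δ₁₃ · sin(θ₁₃ − θ₁₂)) = 6371.01·arcsin(0.09540·sin(4.842°)) = 51.306 km
|dₓₜ| = 51.306 km

51.3 km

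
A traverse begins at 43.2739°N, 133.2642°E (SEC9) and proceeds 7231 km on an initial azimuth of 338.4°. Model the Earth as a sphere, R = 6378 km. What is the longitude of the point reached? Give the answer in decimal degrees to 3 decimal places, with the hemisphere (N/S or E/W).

4.349°E

δ = d/R = 7231/6378 = 1.133741 rad
φ₂ = arcsin(sin φ₁ cos δ + cos φ₁ sin δ cos θ)
   = arcsin(0.68549·0.42327 + 0.72809·0.90600·0.92978) = 64.61829°
λ₂ = λ₁ + atan2(sin θ sin δ cos φ₁, cos δ − sin φ₁ sin φ₂) = 4.34934°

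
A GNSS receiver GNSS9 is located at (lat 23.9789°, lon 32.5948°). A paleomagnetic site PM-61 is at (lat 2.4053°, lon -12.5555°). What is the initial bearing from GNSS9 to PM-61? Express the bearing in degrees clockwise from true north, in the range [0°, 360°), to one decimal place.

Δλ = -45.1503°
y = sin Δλ · cos φ₂ = -0.708335
x = cos φ₁ sin φ₂ − sin φ₁ cos φ₂ cos Δλ = -0.248015
θ = atan2(y, x) = -109.2971° → 250.7029° (mod 360°)

250.7°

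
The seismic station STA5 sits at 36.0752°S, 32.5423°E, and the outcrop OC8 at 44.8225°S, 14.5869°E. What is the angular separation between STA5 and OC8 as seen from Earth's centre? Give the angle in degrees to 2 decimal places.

16.17°

Δφ = -8.7473°,  Δλ = -17.9554°
a = sin²(Δφ/2) + cos φ₁ cos φ₂ sin²(Δλ/2) = 0.019776
c = 2·arcsin(√a) = 0.282190 rad = 16.1683°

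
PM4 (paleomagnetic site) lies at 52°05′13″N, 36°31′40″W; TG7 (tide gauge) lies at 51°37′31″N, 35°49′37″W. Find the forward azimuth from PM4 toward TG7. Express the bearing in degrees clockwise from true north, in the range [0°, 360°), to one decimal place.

136.6°

PM4: φ = +52.08694°, λ = -36.52778°
TG7: φ = +51.62528°, λ = -35.82694°
Δλ = 0.7008°
y = sin Δλ · cos φ₂ = 0.007593
x = cos φ₁ sin φ₂ − sin φ₁ cos φ₂ cos Δλ = -0.008021
θ = atan2(y, x) = 136.5683° → 136.5683° (mod 360°)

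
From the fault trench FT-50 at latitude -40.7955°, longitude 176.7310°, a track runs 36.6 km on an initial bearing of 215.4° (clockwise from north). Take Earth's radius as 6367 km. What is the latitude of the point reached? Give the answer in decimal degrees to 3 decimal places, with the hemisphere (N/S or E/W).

41.064°S

δ = d/R = 36.6/6367 = 0.005748 rad
φ₂ = arcsin(sin φ₁ cos δ + cos φ₁ sin δ cos θ)
   = arcsin(-0.65336·0.99998 + 0.75705·0.00575·-0.81513) = -41.06369°
λ₂ = λ₁ + atan2(sin θ sin δ cos φ₁, cos δ − sin φ₁ sin φ₂) = 176.47796°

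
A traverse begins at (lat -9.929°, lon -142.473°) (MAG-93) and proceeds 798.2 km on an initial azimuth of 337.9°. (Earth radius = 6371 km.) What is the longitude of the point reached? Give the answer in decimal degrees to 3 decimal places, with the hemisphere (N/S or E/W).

145.172°W

δ = d/R = 798.2/6371 = 0.125286 rad
φ₂ = arcsin(sin φ₁ cos δ + cos φ₁ sin δ cos θ)
   = arcsin(-0.17243·0.99216 + 0.98502·0.12496·0.92653) = -3.26948°
λ₂ = λ₁ + atan2(sin θ sin δ cos φ₁, cos δ − sin φ₁ sin φ₂) = -145.17201°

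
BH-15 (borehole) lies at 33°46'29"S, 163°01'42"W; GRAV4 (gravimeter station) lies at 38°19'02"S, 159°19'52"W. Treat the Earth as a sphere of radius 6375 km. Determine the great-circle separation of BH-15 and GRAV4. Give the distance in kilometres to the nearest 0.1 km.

604.9 km

BH-15: φ = -33.77472°, λ = -163.02833°
GRAV4: φ = -38.31722°, λ = -159.33111°
Δφ = -4.5425°,  Δλ = 3.6972°
a = sin²(Δφ/2) + cos φ₁ cos φ₂ sin²(Δλ/2) = 0.002249
c = 2·arcsin(√a) = 0.094888 rad = 5.4367°
d = R·c = 6375 × 0.094888 = 604.9 km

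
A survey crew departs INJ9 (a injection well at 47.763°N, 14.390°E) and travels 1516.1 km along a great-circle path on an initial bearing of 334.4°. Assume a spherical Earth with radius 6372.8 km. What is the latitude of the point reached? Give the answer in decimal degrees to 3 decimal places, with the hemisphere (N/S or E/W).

59.585°N

δ = d/R = 1516.1/6372.8 = 0.237902 rad
φ₂ = arcsin(sin φ₁ cos δ + cos φ₁ sin δ cos θ)
   = arcsin(0.74037·0.97183 + 0.67220·0.23566·0.90183) = 59.58485°
λ₂ = λ₁ + atan2(sin θ sin δ cos φ₁, cos δ − sin φ₁ sin φ₂) = 2.78665°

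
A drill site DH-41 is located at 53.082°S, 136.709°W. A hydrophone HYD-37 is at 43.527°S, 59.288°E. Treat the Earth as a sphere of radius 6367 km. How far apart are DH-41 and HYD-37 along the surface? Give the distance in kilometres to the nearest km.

9159 km

Δφ = 9.5550°,  Δλ = -164.0030°
a = sin²(Δφ/2) + cos φ₁ cos φ₂ sin²(Δλ/2) = 0.434021
c = 2·arcsin(√a) = 1.438452 rad = 82.4172°
d = R·c = 6367 × 1.438452 = 9158.6 km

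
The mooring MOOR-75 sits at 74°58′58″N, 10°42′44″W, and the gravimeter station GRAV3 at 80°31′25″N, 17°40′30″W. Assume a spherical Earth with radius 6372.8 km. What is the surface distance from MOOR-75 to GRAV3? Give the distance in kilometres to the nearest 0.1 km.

636.7 km

MOOR-75: φ = +74.98278°, λ = -10.71222°
GRAV3: φ = +80.52361°, λ = -17.67500°
Δφ = 5.5408°,  Δλ = -6.9628°
a = sin²(Δφ/2) + cos φ₁ cos φ₂ sin²(Δλ/2) = 0.002493
c = 2·arcsin(√a) = 0.099911 rad = 5.7245°
d = R·c = 6372.8 × 0.099911 = 636.7 km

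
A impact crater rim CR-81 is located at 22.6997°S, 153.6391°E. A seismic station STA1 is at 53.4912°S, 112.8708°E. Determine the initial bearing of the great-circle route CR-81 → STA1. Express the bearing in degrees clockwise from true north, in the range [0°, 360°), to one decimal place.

214.4°

Δλ = -40.7683°
y = sin Δλ · cos φ₂ = -0.388501
x = cos φ₁ sin φ₂ − sin φ₁ cos φ₂ cos Δλ = -0.567624
θ = atan2(y, x) = -145.6110° → 214.3890° (mod 360°)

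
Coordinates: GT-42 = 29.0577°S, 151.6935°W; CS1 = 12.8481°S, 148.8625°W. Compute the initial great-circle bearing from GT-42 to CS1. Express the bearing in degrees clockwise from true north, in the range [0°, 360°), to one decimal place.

Δλ = 2.8310°
y = sin Δλ · cos φ₂ = 0.048154
x = cos φ₁ sin φ₂ − sin φ₁ cos φ₂ cos Δλ = 0.278574
θ = atan2(y, x) = 9.8071° → 9.8071° (mod 360°)

9.8°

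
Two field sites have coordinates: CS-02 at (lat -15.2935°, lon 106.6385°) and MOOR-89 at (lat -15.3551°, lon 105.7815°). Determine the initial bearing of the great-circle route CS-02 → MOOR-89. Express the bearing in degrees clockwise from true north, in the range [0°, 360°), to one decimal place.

Δλ = -0.8570°
y = sin Δλ · cos φ₂ = -0.014423
x = cos φ₁ sin φ₂ − sin φ₁ cos φ₂ cos Δλ = -0.001104
θ = atan2(y, x) = -94.3755° → 265.6245° (mod 360°)

265.6°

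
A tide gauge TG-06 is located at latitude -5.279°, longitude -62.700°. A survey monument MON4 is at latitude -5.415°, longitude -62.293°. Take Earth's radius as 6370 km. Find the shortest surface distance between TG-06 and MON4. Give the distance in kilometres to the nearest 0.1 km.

47.5 km

Δφ = -0.1360°,  Δλ = 0.4070°
a = sin²(Δφ/2) + cos φ₁ cos φ₂ sin²(Δλ/2) = 0.000014
c = 2·arcsin(√a) = 0.007460 rad = 0.4274°
d = R·c = 6370 × 0.007460 = 47.5 km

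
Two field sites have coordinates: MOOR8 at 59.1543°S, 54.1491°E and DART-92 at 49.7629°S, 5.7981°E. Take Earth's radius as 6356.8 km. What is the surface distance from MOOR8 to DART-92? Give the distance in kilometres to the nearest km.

Δφ = 9.3914°,  Δλ = -48.3510°
a = sin²(Δφ/2) + cos φ₁ cos φ₂ sin²(Δλ/2) = 0.062249
c = 2·arcsin(√a) = 0.504324 rad = 28.8956°
d = R·c = 6356.8 × 0.504324 = 3205.9 km

3206 km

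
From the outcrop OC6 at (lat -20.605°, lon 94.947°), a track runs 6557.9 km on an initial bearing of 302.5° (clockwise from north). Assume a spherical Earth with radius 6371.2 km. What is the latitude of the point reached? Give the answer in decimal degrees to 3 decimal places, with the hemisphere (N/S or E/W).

δ = d/R = 6557.9/6371.2 = 1.029304 rad
φ₂ = arcsin(sin φ₁ cos δ + cos φ₁ sin δ cos θ)
   = arcsin(-0.35192·0.51542 + 0.93603·0.85694·0.53730) = 14.45340°
λ₂ = λ₁ + atan2(sin θ sin δ cos φ₁, cos δ − sin φ₁ sin φ₂) = 46.67116°

14.453°N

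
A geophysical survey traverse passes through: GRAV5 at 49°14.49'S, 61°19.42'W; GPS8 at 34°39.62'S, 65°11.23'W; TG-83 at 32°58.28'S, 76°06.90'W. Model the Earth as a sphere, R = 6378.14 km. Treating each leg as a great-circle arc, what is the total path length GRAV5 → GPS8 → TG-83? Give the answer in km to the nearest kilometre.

GRAV5: φ = -49.24150°, λ = -61.32367°
GPS8: φ = -34.66033°, λ = -65.18717°
TG-83: φ = -32.97133°, λ = -76.11500°
GRAV5→GPS8: c = 0.259293 rad, d = 1653.81 km
GPS8→TG-83: c = 0.161094 rad, d = 1027.48 km
Total = 1653.81 + 1027.48 = 2681.28 km

2681 km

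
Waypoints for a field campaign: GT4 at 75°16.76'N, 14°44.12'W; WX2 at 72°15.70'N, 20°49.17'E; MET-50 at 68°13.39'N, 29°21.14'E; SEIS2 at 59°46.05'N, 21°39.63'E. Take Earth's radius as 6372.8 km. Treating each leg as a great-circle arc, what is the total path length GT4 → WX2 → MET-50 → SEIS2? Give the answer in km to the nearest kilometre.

GT4: φ = +75.27933°, λ = -14.73533°
WX2: φ = +72.26167°, λ = +20.81950°
MET-50: φ = +68.22317°, λ = +29.35233°
SEIS2: φ = +59.76750°, λ = +21.66050°
GT4→WX2: c = 0.178115 rad, d = 1135.09 km
WX2→MET-50: c = 0.086447 rad, d = 550.91 km
MET-50→SEIS2: c = 0.158601 rad, d = 1010.73 km
Total = 1135.09 + 550.91 + 1010.73 = 2696.73 km

2697 km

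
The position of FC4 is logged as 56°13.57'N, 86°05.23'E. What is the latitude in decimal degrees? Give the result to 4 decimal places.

56° + 13.57′/60 = 56 + 0.22617 = 56.2262°

56.2262°N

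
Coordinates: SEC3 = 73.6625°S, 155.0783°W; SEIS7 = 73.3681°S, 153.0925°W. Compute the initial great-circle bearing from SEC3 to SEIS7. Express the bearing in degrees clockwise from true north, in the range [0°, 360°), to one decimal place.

Δλ = 1.9858°
y = sin Δλ · cos φ₂ = 0.009918
x = cos φ₁ sin φ₂ − sin φ₁ cos φ₂ cos Δλ = 0.004973
θ = atan2(y, x) = 63.3693° → 63.3693° (mod 360°)

63.4°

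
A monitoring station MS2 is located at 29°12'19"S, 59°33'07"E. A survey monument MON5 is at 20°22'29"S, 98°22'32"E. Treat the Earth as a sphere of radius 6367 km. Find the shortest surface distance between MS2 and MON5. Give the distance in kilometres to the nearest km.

4018 km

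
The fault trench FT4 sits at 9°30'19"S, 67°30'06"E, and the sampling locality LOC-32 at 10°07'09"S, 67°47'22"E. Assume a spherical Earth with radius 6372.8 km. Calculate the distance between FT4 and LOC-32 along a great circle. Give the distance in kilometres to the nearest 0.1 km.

75.2 km

FT4: φ = -9.50528°, λ = +67.50167°
LOC-32: φ = -10.11917°, λ = +67.78944°
Δφ = -0.6139°,  Δλ = 0.2878°
a = sin²(Δφ/2) + cos φ₁ cos φ₂ sin²(Δλ/2) = 0.000035
c = 2·arcsin(√a) = 0.011802 rad = 0.6762°
d = R·c = 6372.8 × 0.011802 = 75.2 km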